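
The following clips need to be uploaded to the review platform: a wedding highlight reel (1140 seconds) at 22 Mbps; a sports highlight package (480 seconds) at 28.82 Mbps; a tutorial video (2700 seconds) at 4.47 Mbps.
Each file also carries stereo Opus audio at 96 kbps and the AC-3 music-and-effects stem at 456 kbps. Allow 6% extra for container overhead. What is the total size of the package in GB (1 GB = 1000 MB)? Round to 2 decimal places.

7.07 GB

Audio total: 96 + 456 = 552 kbps = 0.552 Mbps.
wedding highlight reel: 22.552 Mbps × 1140 s × 1.06 = 27251.8 Mb
sports highlight package: 29.372 Mbps × 480 s × 1.06 = 14944.5 Mb
tutorial video: 5.022 Mbps × 2700 s × 1.06 = 14373.0 Mb
Total: 56569.3 Mb = 7071.2 MB.
= 7.071 GB.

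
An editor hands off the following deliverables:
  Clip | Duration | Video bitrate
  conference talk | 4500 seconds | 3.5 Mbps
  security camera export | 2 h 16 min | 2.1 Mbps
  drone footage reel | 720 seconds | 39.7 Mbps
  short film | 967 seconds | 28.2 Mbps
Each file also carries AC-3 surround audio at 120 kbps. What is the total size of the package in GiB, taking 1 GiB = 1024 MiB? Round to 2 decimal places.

10.53 GiB

Audio: 120 kbps = 0.120 Mbps.
conference talk: 3.620 Mbps × 4500 s = 16290.0 Mb
security camera export: 2.220 Mbps × 8160 s = 18115.2 Mb
drone footage reel: 39.820 Mbps × 720 s = 28670.4 Mb
short film: 28.320 Mbps × 967 s = 27385.4 Mb
Total: 90461.0 Mb = 11307.6 MB.
= 10.53 GiB.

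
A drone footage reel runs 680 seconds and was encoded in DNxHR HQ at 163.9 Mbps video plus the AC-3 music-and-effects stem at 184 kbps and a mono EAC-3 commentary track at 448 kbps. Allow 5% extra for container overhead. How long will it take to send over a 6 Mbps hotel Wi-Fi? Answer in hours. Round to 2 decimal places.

Audio total: 184 + 448 = 632 kbps = 0.632 Mbps.
Total bitrate: 164.532 Mbps.
File: 164.532 Mbps × 680 s = 111881.8 Mb.
With 5% container overhead: ×1.05. → 117475.8 Mb.
At 6 Mbps: 117475.8 / 6 = 19579.3 s ≈ 5.44 hours.

5.44 hours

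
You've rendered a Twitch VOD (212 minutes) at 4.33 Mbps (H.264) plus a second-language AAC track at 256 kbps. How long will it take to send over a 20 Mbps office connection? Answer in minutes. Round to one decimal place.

48.6 minutes

212 min = 12720 s
Audio: 256 kbps = 0.256 Mbps.
Total bitrate: 4.586 Mbps.
File: 4.586 Mbps × 12720 s = 58333.9 Mb.
At 20 Mbps: 58333.9 / 20 = 2916.7 s ≈ 48.6 minutes.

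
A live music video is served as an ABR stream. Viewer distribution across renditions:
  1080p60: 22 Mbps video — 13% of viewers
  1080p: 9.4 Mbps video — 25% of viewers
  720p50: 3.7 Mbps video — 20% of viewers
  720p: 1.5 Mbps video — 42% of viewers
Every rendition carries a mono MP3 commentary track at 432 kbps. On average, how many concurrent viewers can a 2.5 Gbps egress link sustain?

Audio: 432 kbps = 0.432 Mbps.
Average per-viewer bitrate: 0.13×22.432 + 0.25×9.832 + 0.20×4.132 + 0.42×1.932 = 7.012 Mbps.
2.5 Gbps = 2,500 Mbps; 2,500 / 7.012 = 356.53 → 356.

356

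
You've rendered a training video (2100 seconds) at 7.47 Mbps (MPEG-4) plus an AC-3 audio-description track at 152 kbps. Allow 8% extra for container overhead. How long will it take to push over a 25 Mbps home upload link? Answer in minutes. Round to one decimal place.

Audio: 152 kbps = 0.152 Mbps.
Total bitrate: 7.622 Mbps.
File: 7.622 Mbps × 2100 s = 16006.2 Mb.
With 8% container overhead: ×1.08. → 17286.7 Mb.
At 25 Mbps: 17286.7 / 25 = 691.5 s ≈ 11.5 minutes.

11.5 minutes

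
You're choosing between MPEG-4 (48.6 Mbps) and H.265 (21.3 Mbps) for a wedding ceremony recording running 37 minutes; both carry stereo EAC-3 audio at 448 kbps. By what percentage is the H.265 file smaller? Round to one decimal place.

37 min = 2220 s
Audio: 448 kbps = 0.448 Mbps.
MPEG-4: 49.048 Mbps × 2220 s = 108886.6 Mb = 12.676 GiB.
H.265: 21.748 Mbps × 2220 s = 48280.6 Mb = 5.621 GiB.
Reduction: (1 − 5.621/12.676) × 100 = 55.66%.

55.7%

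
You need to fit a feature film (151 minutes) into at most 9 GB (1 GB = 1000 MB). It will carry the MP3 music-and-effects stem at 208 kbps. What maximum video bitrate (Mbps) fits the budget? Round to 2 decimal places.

Budget: 9 GB = 72000.0 Mb.
151 min = 9060 s
Total bitrate budget: 72000.0 Mb / 9060 s = 7.947 Mbps.
Audio: 208 kbps = 0.208 Mbps.
Video: 7.947 − 0.208 = 7.739 Mbps.

7.74 Mbps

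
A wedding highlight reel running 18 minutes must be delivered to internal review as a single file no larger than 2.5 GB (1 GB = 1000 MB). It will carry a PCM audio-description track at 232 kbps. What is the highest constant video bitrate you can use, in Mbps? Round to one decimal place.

18.3 Mbps

Budget: 2.5 GB = 20000.0 Mb.
18 min = 1080 s
Total bitrate budget: 20000.0 Mb / 1080 s = 18.519 Mbps.
Audio: 232 kbps = 0.232 Mbps.
Video: 18.519 − 0.232 = 18.287 Mbps.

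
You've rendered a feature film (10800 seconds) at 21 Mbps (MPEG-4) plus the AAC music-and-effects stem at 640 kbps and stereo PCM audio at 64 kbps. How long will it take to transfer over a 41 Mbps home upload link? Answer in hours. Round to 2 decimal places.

1.59 hours

Audio total: 640 + 64 = 704 kbps = 0.704 Mbps.
Total bitrate: 21.704 Mbps.
File: 21.704 Mbps × 10800 s = 234403.2 Mb.
At 41 Mbps: 234403.2 / 41 = 5717.2 s ≈ 1.59 hours.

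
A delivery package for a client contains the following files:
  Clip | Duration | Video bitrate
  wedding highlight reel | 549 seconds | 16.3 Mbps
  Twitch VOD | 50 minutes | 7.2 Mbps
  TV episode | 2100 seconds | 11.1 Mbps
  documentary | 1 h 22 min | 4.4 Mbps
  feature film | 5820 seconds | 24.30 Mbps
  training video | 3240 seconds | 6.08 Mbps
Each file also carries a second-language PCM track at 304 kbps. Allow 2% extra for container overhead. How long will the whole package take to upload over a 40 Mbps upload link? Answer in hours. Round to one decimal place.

1.7 hours

Audio: 304 kbps = 0.304 Mbps.
wedding highlight reel: 16.604 Mbps × 549 s × 1.02 = 9297.9 Mb
Twitch VOD: 7.504 Mbps × 3000 s × 1.02 = 22962.2 Mb
TV episode: 11.404 Mbps × 2100 s × 1.02 = 24427.4 Mb
documentary: 4.704 Mbps × 4920 s × 1.02 = 23606.6 Mb
feature film: 24.604 Mbps × 5820 s × 1.02 = 146059.2 Mb
training video: 6.384 Mbps × 3240 s × 1.02 = 21097.8 Mb
Total: 247451.1 Mb = 30931.4 MB.
At 40 Mbps: 247451.1 / 40 = 6186 s ≈ 1.72 hours.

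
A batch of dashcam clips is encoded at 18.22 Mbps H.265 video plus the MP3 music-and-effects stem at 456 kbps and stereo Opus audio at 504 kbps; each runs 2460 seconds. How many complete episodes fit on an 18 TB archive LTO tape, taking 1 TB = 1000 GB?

3051

Audio total: 456 + 504 = 960 kbps = 0.960 Mbps.
Total bitrate: 19.180 Mbps.
Per item: 19.180 Mbps × 2460 s = 47,183 Mb = 5,898 MB.
Capacity: 18 TB = 144,000,000 Mb; 3051.96 items → 3051 complete.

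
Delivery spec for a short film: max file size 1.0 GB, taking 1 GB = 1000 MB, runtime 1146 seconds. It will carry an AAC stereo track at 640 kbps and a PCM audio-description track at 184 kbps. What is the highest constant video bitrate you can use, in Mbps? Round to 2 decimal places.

Budget: 1.0 GB = 8000.0 Mb.
Total bitrate budget: 8000.0 Mb / 1146 s = 6.981 Mbps.
Audio total: 640 + 184 = 824 kbps = 0.824 Mbps.
Video: 6.981 − 0.824 = 6.157 Mbps.

6.16 Mbps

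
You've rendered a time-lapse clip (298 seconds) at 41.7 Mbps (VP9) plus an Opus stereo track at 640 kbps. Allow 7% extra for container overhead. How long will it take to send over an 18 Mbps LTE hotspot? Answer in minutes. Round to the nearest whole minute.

13 minutes

Audio: 640 kbps = 0.640 Mbps.
Total bitrate: 42.340 Mbps.
File: 42.340 Mbps × 298 s = 12617.3 Mb.
With 7% container overhead: ×1.07. → 13500.5 Mb.
At 18 Mbps: 13500.5 / 18 = 750.0 s ≈ 12.5 minutes.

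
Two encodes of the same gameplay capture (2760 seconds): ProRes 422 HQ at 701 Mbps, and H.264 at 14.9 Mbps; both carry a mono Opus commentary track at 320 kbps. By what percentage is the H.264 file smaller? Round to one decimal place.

Audio: 320 kbps = 0.320 Mbps.
ProRes 422 HQ: 701.320 Mbps × 2760 s = 1935643.2 Mb = 225.339 GiB.
H.264: 15.220 Mbps × 2760 s = 42007.2 Mb = 4.890 GiB.
Reduction: (1 − 4.890/225.339) × 100 = 97.83%.

97.8%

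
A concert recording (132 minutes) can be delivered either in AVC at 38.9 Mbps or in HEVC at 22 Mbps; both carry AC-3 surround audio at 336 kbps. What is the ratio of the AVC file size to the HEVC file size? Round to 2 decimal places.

1.76

132 min = 7920 s
Audio: 336 kbps = 0.336 Mbps.
AVC: 39.236 Mbps × 7920 s = 310749.1 Mb = 36.176 GiB.
HEVC: 22.336 Mbps × 7920 s = 176901.1 Mb = 20.594 GiB.
Ratio: 36.176 / 20.594 = 1.757.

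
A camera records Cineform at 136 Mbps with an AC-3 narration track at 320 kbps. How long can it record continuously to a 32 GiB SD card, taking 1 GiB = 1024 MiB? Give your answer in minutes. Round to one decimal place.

33.6 minutes

Audio: 320 kbps = 0.320 Mbps.
Total bitrate: 136 + 0.320 = 136.320 Mbps.
Capacity: 32 GiB = 274,878 Mb.
Recording time: 274,878 / 136.320 = 2,016 s ≈ 33.6 minutes.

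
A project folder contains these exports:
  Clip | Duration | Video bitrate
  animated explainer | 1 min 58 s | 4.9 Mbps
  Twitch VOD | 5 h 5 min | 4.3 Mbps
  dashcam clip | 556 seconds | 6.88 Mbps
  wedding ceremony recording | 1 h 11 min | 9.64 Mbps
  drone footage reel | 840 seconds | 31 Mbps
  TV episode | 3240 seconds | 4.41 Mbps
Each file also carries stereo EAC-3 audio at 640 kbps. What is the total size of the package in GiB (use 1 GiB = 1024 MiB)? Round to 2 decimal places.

21.18 GiB

Audio: 640 kbps = 0.640 Mbps.
animated explainer: 5.540 Mbps × 118 s = 653.7 Mb
Twitch VOD: 4.940 Mbps × 18300 s = 90402.0 Mb
dashcam clip: 7.520 Mbps × 556 s = 4181.1 Mb
wedding ceremony recording: 10.280 Mbps × 4260 s = 43792.8 Mb
drone footage reel: 31.640 Mbps × 840 s = 26577.6 Mb
TV episode: 5.050 Mbps × 3240 s = 16362.0 Mb
Total: 181969.2 Mb = 22746.2 MB.
= 21.18 GiB.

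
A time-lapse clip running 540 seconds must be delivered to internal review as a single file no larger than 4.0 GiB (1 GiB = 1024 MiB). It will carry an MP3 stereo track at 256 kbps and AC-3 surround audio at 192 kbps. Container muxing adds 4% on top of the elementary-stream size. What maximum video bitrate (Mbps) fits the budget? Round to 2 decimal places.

60.73 Mbps

Budget: 4.0 GiB = 34359.7 Mb.
Stream payload after overhead: 34359.7 / 1.04 = 33038.2 Mb.
Total bitrate budget: 33038.2 Mb / 540 s = 61.182 Mbps.
Audio total: 256 + 192 = 448 kbps = 0.448 Mbps.
Video: 61.182 − 0.448 = 60.734 Mbps.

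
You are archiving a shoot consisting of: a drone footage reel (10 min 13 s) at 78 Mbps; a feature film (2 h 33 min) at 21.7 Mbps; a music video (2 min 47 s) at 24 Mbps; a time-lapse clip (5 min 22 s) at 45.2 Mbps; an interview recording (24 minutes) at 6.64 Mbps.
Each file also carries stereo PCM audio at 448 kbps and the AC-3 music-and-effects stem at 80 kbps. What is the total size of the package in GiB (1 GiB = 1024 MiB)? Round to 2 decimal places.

32.75 GiB

Audio total: 448 + 80 = 528 kbps = 0.528 Mbps.
drone footage reel: 78.528 Mbps × 613 s = 48137.7 Mb
feature film: 22.228 Mbps × 9180 s = 204053.0 Mb
music video: 24.528 Mbps × 167 s = 4096.2 Mb
time-lapse clip: 45.728 Mbps × 322 s = 14724.4 Mb
interview recording: 7.168 Mbps × 1440 s = 10321.9 Mb
Total: 281333.2 Mb = 35166.7 MB.
= 32.75 GiB.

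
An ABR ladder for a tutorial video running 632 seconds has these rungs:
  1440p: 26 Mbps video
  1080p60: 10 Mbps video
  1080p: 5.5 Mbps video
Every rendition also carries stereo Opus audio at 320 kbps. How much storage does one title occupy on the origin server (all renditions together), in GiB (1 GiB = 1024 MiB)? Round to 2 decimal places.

3.12 GiB

Audio: 320 kbps = 0.320 Mbps.
Sum of rendition bitrates: (26+0.320) + (10+0.320) + (5.5+0.320) = 42.460 Mbps.
× 632 s = 26,835 Mb = 3,354 MB = 3.124 GiB.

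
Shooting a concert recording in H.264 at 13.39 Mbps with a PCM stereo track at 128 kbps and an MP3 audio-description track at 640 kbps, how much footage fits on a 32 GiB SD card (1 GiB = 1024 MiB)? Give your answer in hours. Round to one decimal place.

Audio total: 128 + 640 = 768 kbps = 0.768 Mbps.
Total bitrate: 13.39 + 0.768 = 14.158 Mbps.
Capacity: 32 GiB = 274,878 Mb.
Recording time: 274,878 / 14.158 = 19,415 s ≈ 5.39 hours.

5.4 hours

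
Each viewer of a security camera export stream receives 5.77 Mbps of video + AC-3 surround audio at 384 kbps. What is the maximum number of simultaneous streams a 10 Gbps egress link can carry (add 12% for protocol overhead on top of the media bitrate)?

Audio: 384 kbps = 0.384 Mbps.
Per-viewer media rate: 6.154 Mbps.
On the wire with 12% overhead: 6.892 Mbps.
10 Gbps = 10,000 Mbps; 10,000 / 6.892 = 1450.86 → 1450 viewers.

1450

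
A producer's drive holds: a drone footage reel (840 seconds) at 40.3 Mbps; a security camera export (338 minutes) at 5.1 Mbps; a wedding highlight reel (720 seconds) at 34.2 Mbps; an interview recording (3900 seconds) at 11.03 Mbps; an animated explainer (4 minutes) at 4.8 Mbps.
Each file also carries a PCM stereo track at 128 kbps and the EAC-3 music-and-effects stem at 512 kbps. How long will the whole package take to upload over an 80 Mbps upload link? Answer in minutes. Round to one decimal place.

Audio total: 128 + 512 = 640 kbps = 0.640 Mbps.
drone footage reel: 40.940 Mbps × 840 s = 34389.6 Mb
security camera export: 5.740 Mbps × 20280 s = 116407.2 Mb
wedding highlight reel: 34.840 Mbps × 720 s = 25084.8 Mb
interview recording: 11.670 Mbps × 3900 s = 45513.0 Mb
animated explainer: 5.440 Mbps × 240 s = 1305.6 Mb
Total: 222700.2 Mb = 27837.5 MB.
At 80 Mbps: 222700.2 / 80 = 2784 s ≈ 46.4 minutes.

46.4 minutes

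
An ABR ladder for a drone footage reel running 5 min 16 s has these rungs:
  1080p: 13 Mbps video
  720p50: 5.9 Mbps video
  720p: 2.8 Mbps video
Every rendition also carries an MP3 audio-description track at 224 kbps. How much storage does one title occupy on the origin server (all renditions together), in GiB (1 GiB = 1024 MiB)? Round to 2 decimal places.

0.82 GiB

5 min 16 s = 316 s
Audio: 224 kbps = 0.224 Mbps.
Sum of rendition bitrates: (13+0.224) + (5.9+0.224) + (2.8+0.224) = 22.372 Mbps.
× 316 s = 7,070 Mb = 883.7 MB = 0.823 GiB.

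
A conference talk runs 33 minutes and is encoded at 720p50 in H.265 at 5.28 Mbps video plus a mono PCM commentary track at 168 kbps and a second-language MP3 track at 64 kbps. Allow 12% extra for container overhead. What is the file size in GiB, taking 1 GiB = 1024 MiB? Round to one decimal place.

33 min = 1980 s
Audio total: 168 + 64 = 232 kbps = 0.232 Mbps.
Total bitrate: 5.28 + 0.232 = 5.512 Mbps.
Stream data: 5.512 Mbps × 1980 s = 10913.8 Mb.
With 12% container overhead: ×1.12.
12,223 Mb = 1,527,926,400 bytes ÷ 1,073,741,824 = 1.423 GiB.

1.4 GiB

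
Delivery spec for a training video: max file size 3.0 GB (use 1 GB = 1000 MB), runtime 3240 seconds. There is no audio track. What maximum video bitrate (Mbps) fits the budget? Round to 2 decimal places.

7.41 Mbps

Budget: 3.0 GB = 24000.0 Mb.
Total bitrate budget: 24000.0 Mb / 3240 s = 7.407 Mbps.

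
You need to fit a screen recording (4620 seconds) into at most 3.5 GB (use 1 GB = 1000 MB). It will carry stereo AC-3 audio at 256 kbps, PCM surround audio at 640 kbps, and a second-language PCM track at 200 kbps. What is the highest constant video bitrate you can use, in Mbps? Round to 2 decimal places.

Budget: 3.5 GB = 28000.0 Mb.
Total bitrate budget: 28000.0 Mb / 4620 s = 6.061 Mbps.
Audio total: 256 + 640 + 200 = 1096 kbps = 1.096 Mbps.
Video: 6.061 − 1.096 = 4.965 Mbps.

4.96 Mbps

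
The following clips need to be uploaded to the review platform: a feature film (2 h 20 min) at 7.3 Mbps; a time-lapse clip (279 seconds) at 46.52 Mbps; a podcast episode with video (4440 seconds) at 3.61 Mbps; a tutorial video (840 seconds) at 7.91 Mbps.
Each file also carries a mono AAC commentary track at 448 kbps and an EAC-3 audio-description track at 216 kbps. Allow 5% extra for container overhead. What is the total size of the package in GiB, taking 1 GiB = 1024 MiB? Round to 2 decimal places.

Audio total: 448 + 216 = 664 kbps = 0.664 Mbps.
feature film: 7.964 Mbps × 8400 s × 1.05 = 70242.5 Mb
time-lapse clip: 47.184 Mbps × 279 s × 1.05 = 13822.6 Mb
podcast episode with video: 4.274 Mbps × 4440 s × 1.05 = 19925.4 Mb
tutorial video: 8.574 Mbps × 840 s × 1.05 = 7562.3 Mb
Total: 111552.7 Mb = 13944.1 MB.
= 12.99 GiB.

12.99 GiB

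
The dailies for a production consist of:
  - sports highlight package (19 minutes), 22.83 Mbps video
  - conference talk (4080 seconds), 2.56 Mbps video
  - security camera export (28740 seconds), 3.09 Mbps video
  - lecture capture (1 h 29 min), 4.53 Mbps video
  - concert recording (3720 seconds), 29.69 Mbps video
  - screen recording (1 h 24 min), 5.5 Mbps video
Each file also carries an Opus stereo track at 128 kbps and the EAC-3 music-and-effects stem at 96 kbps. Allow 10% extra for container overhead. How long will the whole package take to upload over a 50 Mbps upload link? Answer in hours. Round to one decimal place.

1.8 hours

Audio total: 128 + 96 = 224 kbps = 0.224 Mbps.
sports highlight package: 23.054 Mbps × 1140 s × 1.10 = 28909.7 Mb
conference talk: 2.784 Mbps × 4080 s × 1.10 = 12494.6 Mb
security camera export: 3.314 Mbps × 28740 s × 1.10 = 104768.8 Mb
lecture capture: 4.754 Mbps × 5340 s × 1.10 = 27925.0 Mb
concert recording: 29.914 Mbps × 3720 s × 1.10 = 122408.1 Mb
screen recording: 5.724 Mbps × 5040 s × 1.10 = 31733.9 Mb
Total: 328240.0 Mb = 41030.0 MB.
At 50 Mbps: 328240.0 / 50 = 6565 s ≈ 1.82 hours.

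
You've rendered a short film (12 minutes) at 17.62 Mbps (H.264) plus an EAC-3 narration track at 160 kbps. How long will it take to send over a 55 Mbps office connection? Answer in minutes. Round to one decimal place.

12 min = 720 s
Audio: 160 kbps = 0.160 Mbps.
Total bitrate: 17.780 Mbps.
File: 17.780 Mbps × 720 s = 12801.6 Mb.
At 55 Mbps: 12801.6 / 55 = 232.8 s ≈ 3.88 minutes.

3.9 minutes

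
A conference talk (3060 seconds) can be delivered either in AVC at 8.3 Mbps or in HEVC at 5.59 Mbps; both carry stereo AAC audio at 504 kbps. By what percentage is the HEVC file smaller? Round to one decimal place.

Audio: 504 kbps = 0.504 Mbps.
AVC: 8.804 Mbps × 3060 s = 26940.2 Mb = 3.368 GB.
HEVC: 6.094 Mbps × 3060 s = 18647.6 Mb = 2.331 GB.
Reduction: (1 − 2.331/3.368) × 100 = 30.78%.

30.8%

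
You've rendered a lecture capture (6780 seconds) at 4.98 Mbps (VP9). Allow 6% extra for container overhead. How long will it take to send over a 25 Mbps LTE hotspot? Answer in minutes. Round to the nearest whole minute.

File: 4.980 Mbps × 6780 s = 33764.4 Mb.
With 6% container overhead: ×1.06. → 35790.3 Mb.
At 25 Mbps: 35790.3 / 25 = 1431.6 s ≈ 23.9 minutes.

24 minutes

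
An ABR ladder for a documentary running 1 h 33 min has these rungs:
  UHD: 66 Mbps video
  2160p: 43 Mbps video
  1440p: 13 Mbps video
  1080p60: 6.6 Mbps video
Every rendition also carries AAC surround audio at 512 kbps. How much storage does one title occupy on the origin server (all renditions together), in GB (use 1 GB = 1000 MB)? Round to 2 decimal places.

1 h 33 min = 93 min = 5580 s
Audio: 512 kbps = 0.512 Mbps.
Sum of rendition bitrates: (66+0.512) + (43+0.512) + (13+0.512) + (6.6+0.512) = 130.648 Mbps.
× 5580 s = 729,016 Mb = 91,127 MB = 91.13 GB.

91.13 GB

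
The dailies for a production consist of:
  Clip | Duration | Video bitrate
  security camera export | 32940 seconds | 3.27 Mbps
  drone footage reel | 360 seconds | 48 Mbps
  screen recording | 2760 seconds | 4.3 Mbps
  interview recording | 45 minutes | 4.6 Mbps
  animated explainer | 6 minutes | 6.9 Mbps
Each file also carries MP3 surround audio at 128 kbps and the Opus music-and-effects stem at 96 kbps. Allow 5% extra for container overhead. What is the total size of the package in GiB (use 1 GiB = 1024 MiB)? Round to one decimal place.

19.6 GiB

Audio total: 128 + 96 = 224 kbps = 0.224 Mbps.
security camera export: 3.494 Mbps × 32940 s × 1.05 = 120847.0 Mb
drone footage reel: 48.224 Mbps × 360 s × 1.05 = 18228.7 Mb
screen recording: 4.524 Mbps × 2760 s × 1.05 = 13110.6 Mb
interview recording: 4.824 Mbps × 2700 s × 1.05 = 13676.0 Mb
animated explainer: 7.124 Mbps × 360 s × 1.05 = 2692.9 Mb
Total: 168555.1 Mb = 21069.4 MB.
= 19.62 GiB.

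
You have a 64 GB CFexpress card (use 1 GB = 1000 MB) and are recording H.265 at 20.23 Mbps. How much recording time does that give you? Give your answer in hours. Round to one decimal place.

7.0 hours

Capacity: 64 GB = 512,000 Mb.
Recording time: 512,000 / 20.230 = 25,309 s ≈ 7.03 hours.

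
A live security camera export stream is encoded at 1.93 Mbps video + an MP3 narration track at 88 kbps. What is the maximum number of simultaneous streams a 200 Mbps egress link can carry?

99

Audio: 88 kbps = 0.088 Mbps.
Per-viewer media rate: 2.018 Mbps.
200 Mbps = 200.0 Mbps; 200.0 / 2.018 = 99.11 → 99 viewers.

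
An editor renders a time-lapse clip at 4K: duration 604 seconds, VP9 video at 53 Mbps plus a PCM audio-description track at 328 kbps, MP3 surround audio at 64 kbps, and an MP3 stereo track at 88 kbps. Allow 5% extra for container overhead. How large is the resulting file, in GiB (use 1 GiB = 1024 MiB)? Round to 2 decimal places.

Audio total: 328 + 64 + 88 = 480 kbps = 0.480 Mbps.
Total bitrate: 53 + 0.480 = 53.480 Mbps.
Stream data: 53.480 Mbps × 604 s = 32301.9 Mb.
With 5% container overhead: ×1.05.
33,917 Mb = 4,239,627,000 bytes ÷ 1,073,741,824 = 3.948 GiB.

3.95 GiB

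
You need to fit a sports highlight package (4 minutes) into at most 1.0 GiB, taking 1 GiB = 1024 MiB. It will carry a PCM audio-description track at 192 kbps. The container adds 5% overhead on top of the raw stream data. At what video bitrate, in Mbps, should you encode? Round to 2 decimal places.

33.90 Mbps

Budget: 1.0 GiB = 8589.9 Mb.
Stream payload after overhead: 8589.9 / 1.05 = 8180.9 Mb.
4 min = 240 s
Total bitrate budget: 8180.9 Mb / 240 s = 34.087 Mbps.
Audio: 192 kbps = 0.192 Mbps.
Video: 34.087 − 0.192 = 33.895 Mbps.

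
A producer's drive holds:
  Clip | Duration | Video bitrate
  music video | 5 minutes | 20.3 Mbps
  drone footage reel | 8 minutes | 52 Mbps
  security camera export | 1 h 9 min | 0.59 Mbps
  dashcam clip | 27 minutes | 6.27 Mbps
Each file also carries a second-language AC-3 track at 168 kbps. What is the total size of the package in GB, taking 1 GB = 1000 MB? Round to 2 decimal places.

Audio: 168 kbps = 0.168 Mbps.
music video: 20.468 Mbps × 300 s = 6140.4 Mb
drone footage reel: 52.168 Mbps × 480 s = 25040.6 Mb
security camera export: 0.758 Mbps × 4140 s = 3138.1 Mb
dashcam clip: 6.438 Mbps × 1620 s = 10429.6 Mb
Total: 44748.7 Mb = 5593.6 MB.
= 5.594 GB.

5.59 GB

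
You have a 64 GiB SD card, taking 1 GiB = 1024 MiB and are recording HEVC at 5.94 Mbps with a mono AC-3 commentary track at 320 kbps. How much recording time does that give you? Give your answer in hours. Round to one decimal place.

Audio: 320 kbps = 0.320 Mbps.
Total bitrate: 5.94 + 0.320 = 6.260 Mbps.
Capacity: 64 GiB = 549,756 Mb.
Recording time: 549,756 / 6.260 = 87,820 s ≈ 24.4 hours.

24.4 hours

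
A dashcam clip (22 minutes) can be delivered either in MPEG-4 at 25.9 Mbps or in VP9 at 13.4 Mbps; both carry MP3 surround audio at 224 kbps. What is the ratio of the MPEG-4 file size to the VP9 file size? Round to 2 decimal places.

22 min = 1320 s
Audio: 224 kbps = 0.224 Mbps.
MPEG-4: 26.124 Mbps × 1320 s = 34483.7 Mb = 4.014 GiB.
VP9: 13.624 Mbps × 1320 s = 17983.7 Mb = 2.094 GiB.
Ratio: 4.014 / 2.094 = 1.917.

1.92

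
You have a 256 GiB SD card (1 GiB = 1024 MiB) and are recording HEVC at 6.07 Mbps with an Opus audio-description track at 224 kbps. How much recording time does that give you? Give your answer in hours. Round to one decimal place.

Audio: 224 kbps = 0.224 Mbps.
Total bitrate: 6.07 + 0.224 = 6.294 Mbps.
Capacity: 256 GiB = 2,199,023 Mb.
Recording time: 2,199,023 / 6.294 = 349,384 s ≈ 97.1 hours.

97.1 hours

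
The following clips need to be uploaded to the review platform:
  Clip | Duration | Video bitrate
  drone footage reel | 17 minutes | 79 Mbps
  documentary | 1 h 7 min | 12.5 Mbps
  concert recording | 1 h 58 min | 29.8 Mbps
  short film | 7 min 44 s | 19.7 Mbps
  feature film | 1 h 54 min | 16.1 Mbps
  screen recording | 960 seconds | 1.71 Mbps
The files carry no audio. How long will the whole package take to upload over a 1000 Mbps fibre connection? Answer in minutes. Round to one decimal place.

drone footage reel: 79.000 Mbps × 1020 s = 80580.0 Mb
documentary: 12.500 Mbps × 4020 s = 50250.0 Mb
concert recording: 29.800 Mbps × 7080 s = 210984.0 Mb
short film: 19.700 Mbps × 464 s = 9140.8 Mb
feature film: 16.100 Mbps × 6840 s = 110124.0 Mb
screen recording: 1.710 Mbps × 960 s = 1641.6 Mb
Total: 462720.4 Mb = 57840.1 MB.
At 1000 Mbps: 462720.4 / 1000 = 463 s ≈ 7.71 minutes.

7.7 minutes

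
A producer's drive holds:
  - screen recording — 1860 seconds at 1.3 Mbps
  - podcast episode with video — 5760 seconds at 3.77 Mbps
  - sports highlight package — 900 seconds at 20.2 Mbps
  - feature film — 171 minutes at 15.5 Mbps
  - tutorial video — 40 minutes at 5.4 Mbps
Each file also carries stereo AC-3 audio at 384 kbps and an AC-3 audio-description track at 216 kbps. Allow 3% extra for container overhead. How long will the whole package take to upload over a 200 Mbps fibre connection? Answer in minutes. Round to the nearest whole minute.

19 minutes

Audio total: 384 + 216 = 600 kbps = 0.600 Mbps.
screen recording: 1.900 Mbps × 1860 s × 1.03 = 3640.0 Mb
podcast episode with video: 4.370 Mbps × 5760 s × 1.03 = 25926.3 Mb
sports highlight package: 20.800 Mbps × 900 s × 1.03 = 19281.6 Mb
feature film: 16.100 Mbps × 10260 s × 1.03 = 170141.6 Mb
tutorial video: 6.000 Mbps × 2400 s × 1.03 = 14832.0 Mb
Total: 233821.5 Mb = 29227.7 MB.
At 200 Mbps: 233821.5 / 200 = 1169 s ≈ 19.5 minutes.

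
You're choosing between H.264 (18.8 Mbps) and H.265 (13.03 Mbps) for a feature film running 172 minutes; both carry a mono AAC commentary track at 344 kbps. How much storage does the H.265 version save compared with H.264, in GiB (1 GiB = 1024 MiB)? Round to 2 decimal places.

6.93 GiB

172 min = 10320 s
Audio: 344 kbps = 0.344 Mbps.
H.264: 19.144 Mbps × 10320 s = 197566.1 Mb = 23.000 GiB.
H.265: 13.374 Mbps × 10320 s = 138019.7 Mb = 16.068 GiB.
Saving: 23.000 − 16.068 = 6.932 GiB.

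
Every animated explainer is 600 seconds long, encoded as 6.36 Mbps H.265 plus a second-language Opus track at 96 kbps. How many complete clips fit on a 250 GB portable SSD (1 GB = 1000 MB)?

Audio: 96 kbps = 0.096 Mbps.
Total bitrate: 6.456 Mbps.
Per item: 6.456 Mbps × 600 s = 3,874 Mb = 484.2 MB.
Capacity: 250 GB = 2,000,000 Mb; 516.32 items → 516 complete.

516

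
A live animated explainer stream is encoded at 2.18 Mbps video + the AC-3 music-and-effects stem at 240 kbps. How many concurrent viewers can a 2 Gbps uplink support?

Audio: 240 kbps = 0.240 Mbps.
Per-viewer media rate: 2.420 Mbps.
2 Gbps = 2,000 Mbps; 2,000 / 2.420 = 826.45 → 826 viewers.

826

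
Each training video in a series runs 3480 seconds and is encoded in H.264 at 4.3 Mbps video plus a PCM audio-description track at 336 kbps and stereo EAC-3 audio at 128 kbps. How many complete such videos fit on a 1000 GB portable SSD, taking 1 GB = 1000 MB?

482

Audio total: 336 + 128 = 464 kbps = 0.464 Mbps.
Total bitrate: 4.764 Mbps.
Per item: 4.764 Mbps × 3480 s = 16,579 Mb = 2,072 MB.
Capacity: 1000 GB = 8,000,000 Mb; 482.55 items → 482 complete.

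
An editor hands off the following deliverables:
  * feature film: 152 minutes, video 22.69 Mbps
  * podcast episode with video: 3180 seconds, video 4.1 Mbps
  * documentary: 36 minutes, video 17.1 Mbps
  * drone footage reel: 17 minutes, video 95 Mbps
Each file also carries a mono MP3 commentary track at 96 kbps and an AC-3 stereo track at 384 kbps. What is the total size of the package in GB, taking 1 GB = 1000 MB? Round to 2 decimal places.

Audio total: 96 + 384 = 480 kbps = 0.480 Mbps.
feature film: 23.170 Mbps × 9120 s = 211310.4 Mb
podcast episode with video: 4.580 Mbps × 3180 s = 14564.4 Mb
documentary: 17.580 Mbps × 2160 s = 37972.8 Mb
drone footage reel: 95.480 Mbps × 1020 s = 97389.6 Mb
Total: 361237.2 Mb = 45154.7 MB.
= 45.15 GB.

45.15 GB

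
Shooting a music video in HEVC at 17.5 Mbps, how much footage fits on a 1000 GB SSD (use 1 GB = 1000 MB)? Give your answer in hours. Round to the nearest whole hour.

Capacity: 1000 GB = 8,000,000 Mb.
Recording time: 8,000,000 / 17.500 = 457,143 s ≈ 127 hours.

127 hours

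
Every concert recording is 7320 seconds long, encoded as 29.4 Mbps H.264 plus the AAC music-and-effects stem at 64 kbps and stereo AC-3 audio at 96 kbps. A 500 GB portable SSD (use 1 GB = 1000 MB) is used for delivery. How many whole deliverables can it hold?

18

Audio total: 64 + 96 = 160 kbps = 0.160 Mbps.
Total bitrate: 29.560 Mbps.
Per item: 29.560 Mbps × 7320 s = 216,379 Mb = 27,047 MB.
Capacity: 500 GB = 4,000,000 Mb; 18.49 items → 18 complete.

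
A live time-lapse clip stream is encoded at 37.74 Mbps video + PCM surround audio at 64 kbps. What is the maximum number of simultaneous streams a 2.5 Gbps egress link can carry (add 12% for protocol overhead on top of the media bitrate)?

59

Audio: 64 kbps = 0.064 Mbps.
Per-viewer media rate: 37.804 Mbps.
On the wire with 12% overhead: 42.340 Mbps.
2.5 Gbps = 2,500 Mbps; 2,500 / 42.340 = 59.05 → 59 viewers.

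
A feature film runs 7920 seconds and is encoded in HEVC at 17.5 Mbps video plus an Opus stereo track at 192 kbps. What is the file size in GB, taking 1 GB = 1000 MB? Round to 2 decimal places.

17.52 GB

Audio: 192 kbps = 0.192 Mbps.
Total bitrate: 17.5 + 0.192 = 17.692 Mbps.
Stream data: 17.692 Mbps × 7920 s = 140120.6 Mb.
140,121 Mb ÷ 8 = 17,515 MB → 17.52 GB.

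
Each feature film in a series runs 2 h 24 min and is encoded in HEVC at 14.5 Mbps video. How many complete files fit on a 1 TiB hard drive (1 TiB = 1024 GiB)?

70

2 h 24 min = 144 min = 8640 s
Per item: 14.500 Mbps × 8640 s = 125,280 Mb = 15,660 MB.
Capacity: 1 TiB = 8,796,093 Mb; 70.21 items → 70 complete.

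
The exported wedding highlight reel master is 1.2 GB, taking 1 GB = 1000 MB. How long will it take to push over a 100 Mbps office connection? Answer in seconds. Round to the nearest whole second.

96 seconds

File: 1.2 GB = 9600.0 Mb.
At 100 Mbps: 9600.0 / 100 = 96.0 s ≈ 96 seconds.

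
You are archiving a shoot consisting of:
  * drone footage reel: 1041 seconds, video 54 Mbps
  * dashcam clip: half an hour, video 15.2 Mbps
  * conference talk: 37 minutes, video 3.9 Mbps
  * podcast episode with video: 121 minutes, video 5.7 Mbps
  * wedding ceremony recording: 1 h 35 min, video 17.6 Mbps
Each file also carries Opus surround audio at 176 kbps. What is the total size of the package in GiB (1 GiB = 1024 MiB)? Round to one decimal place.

27.6 GiB

Audio: 176 kbps = 0.176 Mbps.
drone footage reel: 54.176 Mbps × 1041 s = 56397.2 Mb
dashcam clip: 15.376 Mbps × 1800 s = 27676.8 Mb
conference talk: 4.076 Mbps × 2220 s = 9048.7 Mb
podcast episode with video: 5.876 Mbps × 7260 s = 42659.8 Mb
wedding ceremony recording: 17.776 Mbps × 5700 s = 101323.2 Mb
Total: 237105.7 Mb = 29638.2 MB.
= 27.60 GiB.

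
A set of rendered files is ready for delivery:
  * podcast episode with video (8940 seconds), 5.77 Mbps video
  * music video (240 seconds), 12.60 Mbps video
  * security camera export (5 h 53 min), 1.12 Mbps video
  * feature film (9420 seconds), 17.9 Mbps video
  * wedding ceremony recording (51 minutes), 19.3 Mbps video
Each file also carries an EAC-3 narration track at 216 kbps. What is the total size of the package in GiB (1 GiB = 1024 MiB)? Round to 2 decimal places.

Audio: 216 kbps = 0.216 Mbps.
podcast episode with video: 5.986 Mbps × 8940 s = 53514.8 Mb
music video: 12.816 Mbps × 240 s = 3075.8 Mb
security camera export: 1.336 Mbps × 21180 s = 28296.5 Mb
feature film: 18.116 Mbps × 9420 s = 170652.7 Mb
wedding ceremony recording: 19.516 Mbps × 3060 s = 59719.0 Mb
Total: 315258.8 Mb = 39407.4 MB.
= 36.70 GiB.

36.70 GiB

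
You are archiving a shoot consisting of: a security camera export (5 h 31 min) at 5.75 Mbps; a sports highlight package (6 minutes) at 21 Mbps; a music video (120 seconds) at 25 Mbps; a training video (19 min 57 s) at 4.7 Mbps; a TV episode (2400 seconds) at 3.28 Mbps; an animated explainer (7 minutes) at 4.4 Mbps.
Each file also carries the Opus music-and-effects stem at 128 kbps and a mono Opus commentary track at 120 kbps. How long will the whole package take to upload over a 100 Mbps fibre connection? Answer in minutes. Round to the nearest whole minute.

24 minutes

Audio total: 128 + 120 = 248 kbps = 0.248 Mbps.
security camera export: 5.998 Mbps × 19860 s = 119120.3 Mb
sports highlight package: 21.248 Mbps × 360 s = 7649.3 Mb
music video: 25.248 Mbps × 120 s = 3029.8 Mb
training video: 4.948 Mbps × 1197 s = 5922.8 Mb
TV episode: 3.528 Mbps × 2400 s = 8467.2 Mb
animated explainer: 4.648 Mbps × 420 s = 1952.2 Mb
Total: 146141.4 Mb = 18267.7 MB.
At 100 Mbps: 146141.4 / 100 = 1461 s ≈ 24.4 minutes.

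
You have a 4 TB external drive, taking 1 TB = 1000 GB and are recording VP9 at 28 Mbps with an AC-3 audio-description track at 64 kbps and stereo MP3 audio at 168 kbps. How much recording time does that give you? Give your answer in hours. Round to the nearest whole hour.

315 hours

Audio total: 64 + 168 = 232 kbps = 0.232 Mbps.
Total bitrate: 28 + 0.232 = 28.232 Mbps.
Capacity: 4 TB = 32,000,000 Mb.
Recording time: 32,000,000 / 28.232 = 1,133,466 s ≈ 315 hours.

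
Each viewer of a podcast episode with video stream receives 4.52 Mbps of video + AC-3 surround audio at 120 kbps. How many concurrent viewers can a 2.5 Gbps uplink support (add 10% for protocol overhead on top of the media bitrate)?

Audio: 120 kbps = 0.120 Mbps.
Per-viewer media rate: 4.640 Mbps.
On the wire with 10% overhead: 5.104 Mbps.
2.5 Gbps = 2,500 Mbps; 2,500 / 5.104 = 489.81 → 489 viewers.

489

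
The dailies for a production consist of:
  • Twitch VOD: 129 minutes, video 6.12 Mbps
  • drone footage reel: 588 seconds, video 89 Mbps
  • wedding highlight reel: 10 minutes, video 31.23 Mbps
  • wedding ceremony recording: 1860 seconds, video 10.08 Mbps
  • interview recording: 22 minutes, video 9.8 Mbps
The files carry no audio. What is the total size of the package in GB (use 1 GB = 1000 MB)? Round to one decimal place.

18.8 GB

Twitch VOD: 6.120 Mbps × 7740 s = 47368.8 Mb
drone footage reel: 89.000 Mbps × 588 s = 52332.0 Mb
wedding highlight reel: 31.230 Mbps × 600 s = 18738.0 Mb
wedding ceremony recording: 10.080 Mbps × 1860 s = 18748.8 Mb
interview recording: 9.800 Mbps × 1320 s = 12936.0 Mb
Total: 150123.6 Mb = 18765.5 MB.
= 18.77 GB.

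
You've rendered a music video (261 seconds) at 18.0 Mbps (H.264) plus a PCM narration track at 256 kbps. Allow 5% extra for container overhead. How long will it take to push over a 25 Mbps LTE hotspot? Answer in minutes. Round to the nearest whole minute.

Audio: 256 kbps = 0.256 Mbps.
Total bitrate: 18.256 Mbps.
File: 18.256 Mbps × 261 s = 4764.8 Mb.
With 5% container overhead: ×1.05. → 5003.1 Mb.
At 25 Mbps: 5003.1 / 25 = 200.1 s ≈ 3.34 minutes.

3 minutes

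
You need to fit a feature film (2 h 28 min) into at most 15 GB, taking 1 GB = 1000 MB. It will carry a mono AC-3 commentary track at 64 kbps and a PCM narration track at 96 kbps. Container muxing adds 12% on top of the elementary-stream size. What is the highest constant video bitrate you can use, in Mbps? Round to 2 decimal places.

Budget: 15 GB = 120000.0 Mb.
Stream payload after overhead: 120000.0 / 1.12 = 107142.9 Mb.
2 h 28 min = 148 min = 8880 s
Total bitrate budget: 107142.9 Mb / 8880 s = 12.066 Mbps.
Audio total: 64 + 96 = 160 kbps = 0.160 Mbps.
Video: 12.066 − 0.160 = 11.906 Mbps.

11.91 Mbps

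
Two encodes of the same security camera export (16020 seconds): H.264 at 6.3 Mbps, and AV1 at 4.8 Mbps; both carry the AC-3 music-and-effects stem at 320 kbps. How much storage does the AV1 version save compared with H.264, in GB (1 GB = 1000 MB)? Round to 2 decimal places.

Audio: 320 kbps = 0.320 Mbps.
H.264: 6.620 Mbps × 16020 s = 106052.4 Mb = 13.257 GB.
AV1: 5.120 Mbps × 16020 s = 82022.4 Mb = 10.253 GB.
Saving: 13.257 − 10.253 = 3.004 GB.

3.00 GB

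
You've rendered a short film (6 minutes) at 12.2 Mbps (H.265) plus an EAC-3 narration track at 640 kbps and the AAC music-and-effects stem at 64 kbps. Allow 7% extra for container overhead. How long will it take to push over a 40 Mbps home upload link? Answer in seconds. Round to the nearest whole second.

124 seconds

6 min = 360 s
Audio total: 640 + 64 = 704 kbps = 0.704 Mbps.
Total bitrate: 12.904 Mbps.
File: 12.904 Mbps × 360 s = 4645.4 Mb.
With 7% container overhead: ×1.07. → 4970.6 Mb.
At 40 Mbps: 4970.6 / 40 = 124.3 s ≈ 124 seconds.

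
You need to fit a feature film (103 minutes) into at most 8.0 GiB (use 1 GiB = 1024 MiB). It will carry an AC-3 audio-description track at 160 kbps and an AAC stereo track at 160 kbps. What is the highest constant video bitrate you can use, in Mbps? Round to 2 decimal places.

Budget: 8.0 GiB = 68719.5 Mb.
103 min = 6180 s
Total bitrate budget: 68719.5 Mb / 6180 s = 11.120 Mbps.
Audio total: 160 + 160 = 320 kbps = 0.320 Mbps.
Video: 11.120 − 0.320 = 10.800 Mbps.

10.80 Mbps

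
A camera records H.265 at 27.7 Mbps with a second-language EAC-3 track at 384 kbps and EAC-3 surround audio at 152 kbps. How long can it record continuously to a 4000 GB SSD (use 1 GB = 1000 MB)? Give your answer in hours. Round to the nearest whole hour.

Audio total: 384 + 152 = 536 kbps = 0.536 Mbps.
Total bitrate: 27.7 + 0.536 = 28.236 Mbps.
Capacity: 4000 GB = 32,000,000 Mb.
Recording time: 32,000,000 / 28.236 = 1,133,305 s ≈ 315 hours.

315 hours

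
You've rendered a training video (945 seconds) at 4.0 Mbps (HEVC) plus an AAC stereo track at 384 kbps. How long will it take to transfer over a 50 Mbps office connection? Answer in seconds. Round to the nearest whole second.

Audio: 384 kbps = 0.384 Mbps.
Total bitrate: 4.384 Mbps.
File: 4.384 Mbps × 945 s = 4142.9 Mb.
At 50 Mbps: 4142.9 / 50 = 82.9 s ≈ 82.9 seconds.

83 seconds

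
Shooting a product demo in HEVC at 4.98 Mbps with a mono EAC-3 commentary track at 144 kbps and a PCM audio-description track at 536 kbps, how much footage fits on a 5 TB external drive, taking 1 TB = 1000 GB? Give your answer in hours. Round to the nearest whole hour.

1963 hours

Audio total: 144 + 536 = 680 kbps = 0.680 Mbps.
Total bitrate: 4.98 + 0.680 = 5.660 Mbps.
Capacity: 5 TB = 40,000,000 Mb.
Recording time: 40,000,000 / 5.660 = 7,067,138 s ≈ 1,963 hours.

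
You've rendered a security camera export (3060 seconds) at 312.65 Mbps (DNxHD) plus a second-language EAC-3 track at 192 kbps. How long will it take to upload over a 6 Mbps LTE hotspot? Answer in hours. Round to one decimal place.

Audio: 192 kbps = 0.192 Mbps.
Total bitrate: 312.842 Mbps.
File: 312.842 Mbps × 3060 s = 957296.5 Mb.
At 6 Mbps: 957296.5 / 6 = 159549.4 s ≈ 44.3 hours.

44.3 hours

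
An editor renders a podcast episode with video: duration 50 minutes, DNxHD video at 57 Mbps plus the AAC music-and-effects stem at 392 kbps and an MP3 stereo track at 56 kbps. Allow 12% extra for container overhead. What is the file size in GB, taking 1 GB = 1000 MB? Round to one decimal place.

24.1 GB

50 min = 3000 s
Audio total: 392 + 56 = 448 kbps = 0.448 Mbps.
Total bitrate: 57 + 0.448 = 57.448 Mbps.
Stream data: 57.448 Mbps × 3000 s = 172344.0 Mb.
With 12% container overhead: ×1.12.
193,025 Mb ÷ 8 = 24,128 MB → 24.13 GB.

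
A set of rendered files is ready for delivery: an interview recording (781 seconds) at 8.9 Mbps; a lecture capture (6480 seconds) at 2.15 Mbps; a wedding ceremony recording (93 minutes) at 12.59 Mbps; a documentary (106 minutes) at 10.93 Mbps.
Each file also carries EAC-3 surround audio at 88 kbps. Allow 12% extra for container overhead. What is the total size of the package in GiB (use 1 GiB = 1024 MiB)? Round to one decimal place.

21.2 GiB

Audio: 88 kbps = 0.088 Mbps.
interview recording: 8.988 Mbps × 781 s × 1.12 = 7862.0 Mb
lecture capture: 2.238 Mbps × 6480 s × 1.12 = 16242.5 Mb
wedding ceremony recording: 12.678 Mbps × 5580 s × 1.12 = 79232.4 Mb
documentary: 11.018 Mbps × 6360 s × 1.12 = 78483.4 Mb
Total: 181820.3 Mb = 22727.5 MB.
= 21.17 GiB.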